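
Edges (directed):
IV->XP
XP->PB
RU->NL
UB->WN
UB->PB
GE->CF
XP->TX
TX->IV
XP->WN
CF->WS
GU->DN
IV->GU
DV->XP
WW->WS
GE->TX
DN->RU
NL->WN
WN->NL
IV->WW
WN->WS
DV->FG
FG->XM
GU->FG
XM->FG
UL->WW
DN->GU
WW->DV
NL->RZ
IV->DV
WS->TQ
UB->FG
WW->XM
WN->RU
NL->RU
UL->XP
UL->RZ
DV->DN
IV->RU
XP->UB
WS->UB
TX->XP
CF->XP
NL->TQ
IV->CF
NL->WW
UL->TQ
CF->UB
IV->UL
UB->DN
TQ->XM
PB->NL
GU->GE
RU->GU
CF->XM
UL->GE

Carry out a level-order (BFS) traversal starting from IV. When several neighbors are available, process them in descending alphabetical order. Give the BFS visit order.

IV -> XP -> WW -> UL -> RU -> GU -> DV -> CF -> WN -> UB -> TX -> PB -> XM -> WS -> TQ -> RZ -> GE -> NL -> FG -> DN

Visit IV; enqueue XP, WW, UL, RU, GU, DV, CF → queue [XP, WW, UL, RU, GU, DV, CF]
Visit XP; enqueue WN, UB, TX, PB → queue [WW, UL, RU, GU, DV, CF, WN, UB, TX, PB]
Visit WW; enqueue XM, WS → queue [UL, RU, GU, DV, CF, WN, UB, TX, PB, XM, WS]
Visit UL; enqueue TQ, RZ, GE → queue [RU, GU, DV, CF, WN, UB, TX, PB, XM, WS, TQ, RZ, GE]
Visit RU; enqueue NL → queue [GU, DV, CF, WN, UB, TX, PB, XM, WS, TQ, RZ, GE, NL]
Visit GU; enqueue FG, DN → queue [DV, CF, WN, UB, TX, PB, XM, WS, TQ, RZ, GE, NL, FG, DN]
Visit DV → queue [CF, WN, UB, TX, PB, XM, WS, TQ, RZ, GE, NL, FG, DN]
Visit CF → queue [WN, UB, TX, PB, XM, WS, TQ, RZ, GE, NL, FG, DN]
Visit WN → queue [UB, TX, PB, XM, WS, TQ, RZ, GE, NL, FG, DN]
Visit UB → queue [TX, PB, XM, WS, TQ, RZ, GE, NL, FG, DN]
Visit TX → queue [PB, XM, WS, TQ, RZ, GE, NL, FG, DN]
Visit PB → queue [XM, WS, TQ, RZ, GE, NL, FG, DN]
Visit XM → queue [WS, TQ, RZ, GE, NL, FG, DN]
Visit WS → queue [TQ, RZ, GE, NL, FG, DN]
Visit TQ → queue [RZ, GE, NL, FG, DN]
Visit RZ → queue [GE, NL, FG, DN]
Visit GE → queue [NL, FG, DN]
Visit NL → queue [FG, DN]
Visit FG → queue [DN]
Visit DN → queue []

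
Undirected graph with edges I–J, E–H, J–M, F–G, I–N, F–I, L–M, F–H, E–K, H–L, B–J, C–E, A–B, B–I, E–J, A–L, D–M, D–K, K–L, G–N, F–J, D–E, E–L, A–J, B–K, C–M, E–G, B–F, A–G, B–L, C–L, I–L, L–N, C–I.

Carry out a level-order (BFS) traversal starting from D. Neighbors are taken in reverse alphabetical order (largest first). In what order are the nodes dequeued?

Visit D; enqueue M, K, E → queue [M, K, E]
Visit M; enqueue L, J, C → queue [K, E, L, J, C]
Visit K; enqueue B → queue [E, L, J, C, B]
Visit E; enqueue H, G → queue [L, J, C, B, H, G]
Visit L; enqueue N, I, A → queue [J, C, B, H, G, N, I, A]
Visit J; enqueue F → queue [C, B, H, G, N, I, A, F]
Visit C → queue [B, H, G, N, I, A, F]
Visit B → queue [H, G, N, I, A, F]
Visit H → queue [G, N, I, A, F]
Visit G → queue [N, I, A, F]
Visit N → queue [I, A, F]
Visit I → queue [A, F]
Visit A → queue [F]
Visit F → queue []

D, M, K, E, L, J, C, B, H, G, N, I, A, F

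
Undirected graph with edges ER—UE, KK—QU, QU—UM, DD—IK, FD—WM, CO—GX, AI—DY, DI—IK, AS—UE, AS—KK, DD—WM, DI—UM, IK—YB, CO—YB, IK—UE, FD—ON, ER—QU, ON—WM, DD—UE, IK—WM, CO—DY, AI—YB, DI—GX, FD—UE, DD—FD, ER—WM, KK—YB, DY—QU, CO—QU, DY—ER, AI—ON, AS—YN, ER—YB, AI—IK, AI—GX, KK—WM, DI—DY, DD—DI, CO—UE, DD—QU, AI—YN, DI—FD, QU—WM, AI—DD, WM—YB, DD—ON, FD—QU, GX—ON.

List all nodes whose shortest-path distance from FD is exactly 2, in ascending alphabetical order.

AI, AS, CO, DY, ER, GX, IK, KK, UM, YB

Level 0: FD
Level 1: DD, DI, ON, QU, UE, WM
Level 2: AI, AS, CO, DY, ER, GX, IK, KK, UM, YB
Level 3: YN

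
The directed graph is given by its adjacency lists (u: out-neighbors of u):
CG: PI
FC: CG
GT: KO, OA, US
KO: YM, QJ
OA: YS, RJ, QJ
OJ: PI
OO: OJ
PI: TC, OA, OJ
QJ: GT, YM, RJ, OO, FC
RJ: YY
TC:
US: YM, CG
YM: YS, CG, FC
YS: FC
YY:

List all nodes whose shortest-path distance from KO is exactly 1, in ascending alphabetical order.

QJ, YM

Level 0: KO
Level 1: QJ, YM
Level 2: CG, FC, GT, OO, RJ, YS
Level 3: OA, OJ, PI, US, YY
Level 4: TC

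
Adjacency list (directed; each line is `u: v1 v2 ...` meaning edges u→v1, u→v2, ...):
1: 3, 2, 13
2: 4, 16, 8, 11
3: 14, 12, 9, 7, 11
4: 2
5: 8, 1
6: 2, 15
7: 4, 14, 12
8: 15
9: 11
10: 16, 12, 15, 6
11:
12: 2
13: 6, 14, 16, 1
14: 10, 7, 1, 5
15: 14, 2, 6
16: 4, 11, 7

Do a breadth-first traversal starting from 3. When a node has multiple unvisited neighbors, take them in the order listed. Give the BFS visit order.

Visit 3; enqueue 14, 12, 9, 7, 11 → queue [14, 12, 9, 7, 11]
Visit 14; enqueue 10, 1, 5 → queue [12, 9, 7, 11, 10, 1, 5]
Visit 12; enqueue 2 → queue [9, 7, 11, 10, 1, 5, 2]
Visit 9 → queue [7, 11, 10, 1, 5, 2]
Visit 7; enqueue 4 → queue [11, 10, 1, 5, 2, 4]
Visit 11 → queue [10, 1, 5, 2, 4]
Visit 10; enqueue 16, 15, 6 → queue [1, 5, 2, 4, 16, 15, 6]
Visit 1; enqueue 13 → queue [5, 2, 4, 16, 15, 6, 13]
Visit 5; enqueue 8 → queue [2, 4, 16, 15, 6, 13, 8]
Visit 2 → queue [4, 16, 15, 6, 13, 8]
Visit 4 → queue [16, 15, 6, 13, 8]
Visit 16 → queue [15, 6, 13, 8]
Visit 15 → queue [6, 13, 8]
Visit 6 → queue [13, 8]
Visit 13 → queue [8]
Visit 8 → queue []

3, 14, 12, 9, 7, 11, 10, 1, 5, 2, 4, 16, 15, 6, 13, 8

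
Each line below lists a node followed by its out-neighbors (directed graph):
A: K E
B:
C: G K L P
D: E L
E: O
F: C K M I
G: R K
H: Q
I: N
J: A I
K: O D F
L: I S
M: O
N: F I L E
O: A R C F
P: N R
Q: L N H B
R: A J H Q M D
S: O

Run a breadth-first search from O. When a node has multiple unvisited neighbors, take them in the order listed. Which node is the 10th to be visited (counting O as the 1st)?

Visit O; enqueue A, R, C, F → queue [A, R, C, F]
Visit A; enqueue K, E → queue [R, C, F, K, E]
Visit R; enqueue J, H, Q, M, D → queue [C, F, K, E, J, H, Q, M, D]
Visit C; enqueue G, L, P → queue [F, K, E, J, H, Q, M, D, G, L, P]
Visit F; enqueue I → queue [K, E, J, H, Q, M, D, G, L, P, I]
Visit K → queue [E, J, H, Q, M, D, G, L, P, I]
Visit E → queue [J, H, Q, M, D, G, L, P, I]
Visit J → queue [H, Q, M, D, G, L, P, I]
Visit H → queue [Q, M, D, G, L, P, I]
Visit Q; enqueue N, B → queue [M, D, G, L, P, I, N, B]
Visit M → queue [D, G, L, P, I, N, B]
Visit D → queue [G, L, P, I, N, B]
Visit G → queue [L, P, I, N, B]
Visit L; enqueue S → queue [P, I, N, B, S]
Visit P → queue [I, N, B, S]
Visit I → queue [N, B, S]
Visit N → queue [B, S]
Visit B → queue [S]
Visit S → queue []

Visit order: O, A, R, C, F, K, E, J, H, Q, M, D, G, L, P, I, N, B, S

Q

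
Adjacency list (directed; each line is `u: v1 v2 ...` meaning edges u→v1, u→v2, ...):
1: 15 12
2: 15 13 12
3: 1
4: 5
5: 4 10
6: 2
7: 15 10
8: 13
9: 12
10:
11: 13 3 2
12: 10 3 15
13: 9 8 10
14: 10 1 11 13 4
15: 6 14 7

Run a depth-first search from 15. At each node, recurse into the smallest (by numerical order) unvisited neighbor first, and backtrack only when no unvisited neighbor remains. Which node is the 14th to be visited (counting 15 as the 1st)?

5

Visit 15
15 → 6
6 → 2
2 → 12
12 → 3
3 → 1
12 → 10
2 → 13
13 → 8
13 → 9
15 → 7
15 → 14
14 → 4
4 → 5
14 → 11

Visit order: 15, 6, 2, 12, 3, 1, 10, 13, 8, 9, 7, 14, 4, 5, 11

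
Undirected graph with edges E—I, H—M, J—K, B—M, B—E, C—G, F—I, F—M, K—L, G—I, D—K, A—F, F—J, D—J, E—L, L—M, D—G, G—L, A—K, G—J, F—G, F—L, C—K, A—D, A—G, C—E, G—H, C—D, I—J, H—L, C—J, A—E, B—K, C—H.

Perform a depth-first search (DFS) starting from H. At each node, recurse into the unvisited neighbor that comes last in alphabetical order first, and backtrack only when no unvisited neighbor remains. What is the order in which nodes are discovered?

H, M, L, K, J, I, G, F, A, E, C, D, B

Visit H
H → M
M → L
L → K
K → J
J → I
I → G
G → F
F → A
A → E
E → C
C → D
E → B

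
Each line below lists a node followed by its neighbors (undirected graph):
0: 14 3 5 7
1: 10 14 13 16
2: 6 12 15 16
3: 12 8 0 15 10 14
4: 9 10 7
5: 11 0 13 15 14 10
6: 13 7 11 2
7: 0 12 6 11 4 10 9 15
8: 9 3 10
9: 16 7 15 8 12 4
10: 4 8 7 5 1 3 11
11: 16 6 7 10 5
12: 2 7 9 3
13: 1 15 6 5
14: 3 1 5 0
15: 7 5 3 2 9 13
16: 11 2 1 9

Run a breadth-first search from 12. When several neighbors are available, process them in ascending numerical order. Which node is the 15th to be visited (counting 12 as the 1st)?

13

Visit 12; enqueue 2, 3, 7, 9 → queue [2, 3, 7, 9]
Visit 2; enqueue 6, 15, 16 → queue [3, 7, 9, 6, 15, 16]
Visit 3; enqueue 0, 8, 10, 14 → queue [7, 9, 6, 15, 16, 0, 8, 10, 14]
Visit 7; enqueue 4, 11 → queue [9, 6, 15, 16, 0, 8, 10, 14, 4, 11]
Visit 9 → queue [6, 15, 16, 0, 8, 10, 14, 4, 11]
Visit 6; enqueue 13 → queue [15, 16, 0, 8, 10, 14, 4, 11, 13]
Visit 15; enqueue 5 → queue [16, 0, 8, 10, 14, 4, 11, 13, 5]
Visit 16; enqueue 1 → queue [0, 8, 10, 14, 4, 11, 13, 5, 1]
Visit 0 → queue [8, 10, 14, 4, 11, 13, 5, 1]
Visit 8 → queue [10, 14, 4, 11, 13, 5, 1]
Visit 10 → queue [14, 4, 11, 13, 5, 1]
Visit 14 → queue [4, 11, 13, 5, 1]
Visit 4 → queue [11, 13, 5, 1]
Visit 11 → queue [13, 5, 1]
Visit 13 → queue [5, 1]
Visit 5 → queue [1]
Visit 1 → queue []

Visit order: 12, 2, 3, 7, 9, 6, 15, 16, 0, 8, 10, 14, 4, 11, 13, 5, 1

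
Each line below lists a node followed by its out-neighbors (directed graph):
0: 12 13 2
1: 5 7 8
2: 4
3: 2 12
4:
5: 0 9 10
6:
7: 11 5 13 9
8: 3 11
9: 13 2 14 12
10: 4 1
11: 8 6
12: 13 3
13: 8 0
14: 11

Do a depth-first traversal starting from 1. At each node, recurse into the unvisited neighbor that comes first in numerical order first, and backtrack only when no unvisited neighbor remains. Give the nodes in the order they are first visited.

Visit 1
1 → 5
5 → 0
0 → 2
2 → 4
0 → 12
12 → 3
12 → 13
13 → 8
8 → 11
11 → 6
5 → 9
9 → 14
5 → 10
1 → 7

1, 5, 0, 2, 4, 12, 3, 13, 8, 11, 6, 9, 14, 10, 7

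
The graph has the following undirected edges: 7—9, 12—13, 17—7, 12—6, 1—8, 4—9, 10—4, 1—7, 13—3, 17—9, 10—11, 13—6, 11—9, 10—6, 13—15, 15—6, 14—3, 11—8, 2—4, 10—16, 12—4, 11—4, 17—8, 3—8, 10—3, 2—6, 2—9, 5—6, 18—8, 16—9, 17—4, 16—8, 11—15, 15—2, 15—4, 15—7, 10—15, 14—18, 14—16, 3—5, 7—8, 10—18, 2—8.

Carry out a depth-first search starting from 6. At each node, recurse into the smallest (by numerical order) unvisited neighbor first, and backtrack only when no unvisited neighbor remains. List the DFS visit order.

Visit 6
6 → 2
2 → 4
4 → 9
9 → 7
7 → 1
1 → 8
8 → 3
3 → 5
3 → 10
10 → 11
11 → 15
15 → 13
13 → 12
10 → 16
16 → 14
14 → 18
8 → 17

6 -> 2 -> 4 -> 9 -> 7 -> 1 -> 8 -> 3 -> 5 -> 10 -> 11 -> 15 -> 13 -> 12 -> 16 -> 14 -> 18 -> 17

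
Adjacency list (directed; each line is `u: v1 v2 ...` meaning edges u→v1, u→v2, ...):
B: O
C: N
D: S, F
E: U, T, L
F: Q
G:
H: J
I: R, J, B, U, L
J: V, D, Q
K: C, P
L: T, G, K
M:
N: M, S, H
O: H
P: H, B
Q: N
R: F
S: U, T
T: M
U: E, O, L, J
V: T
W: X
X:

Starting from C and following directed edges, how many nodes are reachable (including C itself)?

BFS from C visits: C, N, M, S, H, U, T, J, E, O, L, V, D, Q, G, K, F, P, B
Reachable nodes: 19 of 23 total.

19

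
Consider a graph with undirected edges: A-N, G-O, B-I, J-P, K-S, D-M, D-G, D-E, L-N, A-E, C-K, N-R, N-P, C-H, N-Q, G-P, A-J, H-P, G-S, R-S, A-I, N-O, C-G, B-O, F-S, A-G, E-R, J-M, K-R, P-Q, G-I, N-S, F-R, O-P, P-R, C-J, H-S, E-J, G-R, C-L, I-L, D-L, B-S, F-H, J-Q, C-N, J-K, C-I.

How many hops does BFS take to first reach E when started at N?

Level 0: N
Level 1: A, C, L, O, P, Q, R, S
Level 2: B, D, E, F, G, H, I, J, K
Level 3: M
E first appears at level 2.

2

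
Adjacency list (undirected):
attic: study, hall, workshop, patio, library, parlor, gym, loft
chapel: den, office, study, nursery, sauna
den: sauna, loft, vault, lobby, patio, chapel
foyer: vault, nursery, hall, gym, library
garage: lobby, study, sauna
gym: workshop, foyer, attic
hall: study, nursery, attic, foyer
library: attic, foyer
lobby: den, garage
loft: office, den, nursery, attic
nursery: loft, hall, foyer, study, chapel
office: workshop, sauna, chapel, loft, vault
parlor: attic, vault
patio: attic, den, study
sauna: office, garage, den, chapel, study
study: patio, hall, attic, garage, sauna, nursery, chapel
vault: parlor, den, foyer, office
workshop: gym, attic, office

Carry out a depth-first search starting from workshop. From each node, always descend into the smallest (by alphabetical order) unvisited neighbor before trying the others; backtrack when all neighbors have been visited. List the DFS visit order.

workshop, attic, gym, foyer, hall, nursery, chapel, den, lobby, garage, sauna, office, loft, vault, parlor, study, patio, library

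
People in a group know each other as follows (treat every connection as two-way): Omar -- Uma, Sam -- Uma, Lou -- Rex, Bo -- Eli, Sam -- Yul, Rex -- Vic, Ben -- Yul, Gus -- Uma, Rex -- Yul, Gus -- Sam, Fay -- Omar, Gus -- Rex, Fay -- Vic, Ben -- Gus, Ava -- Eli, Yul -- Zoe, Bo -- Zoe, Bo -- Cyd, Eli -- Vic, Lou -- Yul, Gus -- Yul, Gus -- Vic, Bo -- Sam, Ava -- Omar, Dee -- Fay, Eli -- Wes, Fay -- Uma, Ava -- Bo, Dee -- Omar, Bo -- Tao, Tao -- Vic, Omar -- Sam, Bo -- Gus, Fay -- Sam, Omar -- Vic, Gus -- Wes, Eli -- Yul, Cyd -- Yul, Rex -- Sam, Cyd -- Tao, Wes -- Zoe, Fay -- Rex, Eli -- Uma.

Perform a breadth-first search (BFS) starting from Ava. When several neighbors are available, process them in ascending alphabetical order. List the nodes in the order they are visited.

Visit Ava; enqueue Bo, Eli, Omar → queue [Bo, Eli, Omar]
Visit Bo; enqueue Cyd, Gus, Sam, Tao, Zoe → queue [Eli, Omar, Cyd, Gus, Sam, Tao, Zoe]
Visit Eli; enqueue Uma, Vic, Wes, Yul → queue [Omar, Cyd, Gus, Sam, Tao, Zoe, Uma, Vic, Wes, Yul]
Visit Omar; enqueue Dee, Fay → queue [Cyd, Gus, Sam, Tao, Zoe, Uma, Vic, Wes, Yul, Dee, Fay]
Visit Cyd → queue [Gus, Sam, Tao, Zoe, Uma, Vic, Wes, Yul, Dee, Fay]
Visit Gus; enqueue Ben, Rex → queue [Sam, Tao, Zoe, Uma, Vic, Wes, Yul, Dee, Fay, Ben, Rex]
Visit Sam → queue [Tao, Zoe, Uma, Vic, Wes, Yul, Dee, Fay, Ben, Rex]
Visit Tao → queue [Zoe, Uma, Vic, Wes, Yul, Dee, Fay, Ben, Rex]
Visit Zoe → queue [Uma, Vic, Wes, Yul, Dee, Fay, Ben, Rex]
Visit Uma → queue [Vic, Wes, Yul, Dee, Fay, Ben, Rex]
Visit Vic → queue [Wes, Yul, Dee, Fay, Ben, Rex]
Visit Wes → queue [Yul, Dee, Fay, Ben, Rex]
Visit Yul; enqueue Lou → queue [Dee, Fay, Ben, Rex, Lou]
Visit Dee → queue [Fay, Ben, Rex, Lou]
Visit Fay → queue [Ben, Rex, Lou]
Visit Ben → queue [Rex, Lou]
Visit Rex → queue [Lou]
Visit Lou → queue []

Ava, Bo, Eli, Omar, Cyd, Gus, Sam, Tao, Zoe, Uma, Vic, Wes, Yul, Dee, Fay, Ben, Rex, Lou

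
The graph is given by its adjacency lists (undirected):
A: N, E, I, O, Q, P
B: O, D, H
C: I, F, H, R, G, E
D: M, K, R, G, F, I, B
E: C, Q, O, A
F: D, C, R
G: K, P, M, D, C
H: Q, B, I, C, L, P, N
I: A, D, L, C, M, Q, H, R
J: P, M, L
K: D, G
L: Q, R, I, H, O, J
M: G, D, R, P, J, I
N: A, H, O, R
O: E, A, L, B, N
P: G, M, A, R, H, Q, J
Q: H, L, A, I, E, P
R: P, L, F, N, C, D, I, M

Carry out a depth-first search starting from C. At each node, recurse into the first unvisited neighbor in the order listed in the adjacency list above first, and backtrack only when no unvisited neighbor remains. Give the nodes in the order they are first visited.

C, I, A, N, H, Q, L, R, P, G, K, D, M, J, F, B, O, E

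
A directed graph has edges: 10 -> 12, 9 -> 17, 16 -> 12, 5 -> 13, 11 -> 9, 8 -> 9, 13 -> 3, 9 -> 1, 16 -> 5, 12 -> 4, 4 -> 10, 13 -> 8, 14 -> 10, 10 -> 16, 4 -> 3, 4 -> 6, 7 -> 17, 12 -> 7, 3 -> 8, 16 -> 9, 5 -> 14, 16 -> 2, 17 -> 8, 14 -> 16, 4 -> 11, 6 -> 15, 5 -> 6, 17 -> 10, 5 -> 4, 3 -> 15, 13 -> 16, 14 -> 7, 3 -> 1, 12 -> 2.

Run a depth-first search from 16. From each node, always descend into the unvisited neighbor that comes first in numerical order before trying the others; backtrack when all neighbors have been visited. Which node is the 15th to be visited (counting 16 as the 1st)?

Visit 16
16 → 2
16 → 5
5 → 4
4 → 3
3 → 1
3 → 8
8 → 9
9 → 17
17 → 10
10 → 12
12 → 7
3 → 15
4 → 6
4 → 11
5 → 13
5 → 14

Visit order: 16, 2, 5, 4, 3, 1, 8, 9, 17, 10, 12, 7, 15, 6, 11, 13, 14

11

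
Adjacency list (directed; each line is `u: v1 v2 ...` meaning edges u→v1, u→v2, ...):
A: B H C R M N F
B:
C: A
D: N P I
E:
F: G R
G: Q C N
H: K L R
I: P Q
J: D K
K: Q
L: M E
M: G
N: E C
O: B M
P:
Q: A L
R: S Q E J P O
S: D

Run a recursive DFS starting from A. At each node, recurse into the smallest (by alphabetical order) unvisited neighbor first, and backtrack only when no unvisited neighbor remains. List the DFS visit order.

A B C F G N E Q L M R J D I P K O S H

Visit A
A → B
A → C
A → F
F → G
G → N
N → E
G → Q
Q → L
L → M
F → R
R → J
J → D
D → I
I → P
J → K
R → O
R → S
A → H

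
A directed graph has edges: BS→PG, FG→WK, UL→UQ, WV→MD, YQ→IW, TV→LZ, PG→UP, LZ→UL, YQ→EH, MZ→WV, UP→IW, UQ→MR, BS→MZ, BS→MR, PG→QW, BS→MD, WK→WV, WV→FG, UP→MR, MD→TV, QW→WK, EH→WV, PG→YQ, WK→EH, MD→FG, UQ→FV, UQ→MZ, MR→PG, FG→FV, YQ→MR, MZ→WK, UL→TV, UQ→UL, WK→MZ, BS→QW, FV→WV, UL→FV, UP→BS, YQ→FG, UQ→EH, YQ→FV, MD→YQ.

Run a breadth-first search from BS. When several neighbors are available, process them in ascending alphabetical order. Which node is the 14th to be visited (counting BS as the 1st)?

LZ

Visit BS; enqueue MD, MR, MZ, PG, QW → queue [MD, MR, MZ, PG, QW]
Visit MD; enqueue FG, TV, YQ → queue [MR, MZ, PG, QW, FG, TV, YQ]
Visit MR → queue [MZ, PG, QW, FG, TV, YQ]
Visit MZ; enqueue WK, WV → queue [PG, QW, FG, TV, YQ, WK, WV]
Visit PG; enqueue UP → queue [QW, FG, TV, YQ, WK, WV, UP]
Visit QW → queue [FG, TV, YQ, WK, WV, UP]
Visit FG; enqueue FV → queue [TV, YQ, WK, WV, UP, FV]
Visit TV; enqueue LZ → queue [YQ, WK, WV, UP, FV, LZ]
Visit YQ; enqueue EH, IW → queue [WK, WV, UP, FV, LZ, EH, IW]
Visit WK → queue [WV, UP, FV, LZ, EH, IW]
Visit WV → queue [UP, FV, LZ, EH, IW]
Visit UP → queue [FV, LZ, EH, IW]
Visit FV → queue [LZ, EH, IW]
Visit LZ; enqueue UL → queue [EH, IW, UL]
Visit EH → queue [IW, UL]
Visit IW → queue [UL]
Visit UL; enqueue UQ → queue [UQ]
Visit UQ → queue []

Visit order: BS, MD, MR, MZ, PG, QW, FG, TV, YQ, WK, WV, UP, FV, LZ, EH, IW, UL, UQ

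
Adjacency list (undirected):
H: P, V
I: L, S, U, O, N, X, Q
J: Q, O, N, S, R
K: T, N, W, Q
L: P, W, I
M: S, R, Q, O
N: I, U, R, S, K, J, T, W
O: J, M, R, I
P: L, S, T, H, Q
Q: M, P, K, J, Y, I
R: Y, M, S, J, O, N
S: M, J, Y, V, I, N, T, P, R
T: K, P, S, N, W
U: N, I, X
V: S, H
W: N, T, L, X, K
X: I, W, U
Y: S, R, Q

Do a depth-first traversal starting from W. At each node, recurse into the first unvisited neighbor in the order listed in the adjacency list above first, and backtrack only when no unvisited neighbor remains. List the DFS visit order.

Visit W
W → N
N → I
I → L
L → P
P → S
S → M
M → R
R → Y
Y → Q
Q → K
K → T
Q → J
J → O
S → V
V → H
I → U
U → X

W N I L P S M R Y Q K T J O V H U X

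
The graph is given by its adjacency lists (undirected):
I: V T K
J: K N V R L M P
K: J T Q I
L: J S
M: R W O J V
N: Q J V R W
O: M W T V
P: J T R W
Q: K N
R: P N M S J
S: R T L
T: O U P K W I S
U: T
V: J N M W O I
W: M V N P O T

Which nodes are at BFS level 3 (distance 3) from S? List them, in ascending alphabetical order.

Level 0: S
Level 1: L, R, T
Level 2: I, J, K, M, N, O, P, U, W
Level 3: Q, V

Q, V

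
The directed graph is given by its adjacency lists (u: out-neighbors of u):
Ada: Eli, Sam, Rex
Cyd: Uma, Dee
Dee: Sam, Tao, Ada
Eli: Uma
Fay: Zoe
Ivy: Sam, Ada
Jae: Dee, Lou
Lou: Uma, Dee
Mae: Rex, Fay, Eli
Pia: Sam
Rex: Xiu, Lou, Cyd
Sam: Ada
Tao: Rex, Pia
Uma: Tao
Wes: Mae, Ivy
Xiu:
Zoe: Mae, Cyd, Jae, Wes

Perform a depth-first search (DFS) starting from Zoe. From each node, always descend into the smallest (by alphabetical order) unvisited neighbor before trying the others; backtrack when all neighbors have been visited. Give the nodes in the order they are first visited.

Zoe Cyd Dee Ada Eli Uma Tao Pia Sam Rex Lou Xiu Jae Mae Fay Wes Ivy

Visit Zoe
Zoe → Cyd
Cyd → Dee
Dee → Ada
Ada → Eli
Eli → Uma
Uma → Tao
Tao → Pia
Pia → Sam
Tao → Rex
Rex → Lou
Rex → Xiu
Zoe → Jae
Zoe → Mae
Mae → Fay
Zoe → Wes
Wes → Ivy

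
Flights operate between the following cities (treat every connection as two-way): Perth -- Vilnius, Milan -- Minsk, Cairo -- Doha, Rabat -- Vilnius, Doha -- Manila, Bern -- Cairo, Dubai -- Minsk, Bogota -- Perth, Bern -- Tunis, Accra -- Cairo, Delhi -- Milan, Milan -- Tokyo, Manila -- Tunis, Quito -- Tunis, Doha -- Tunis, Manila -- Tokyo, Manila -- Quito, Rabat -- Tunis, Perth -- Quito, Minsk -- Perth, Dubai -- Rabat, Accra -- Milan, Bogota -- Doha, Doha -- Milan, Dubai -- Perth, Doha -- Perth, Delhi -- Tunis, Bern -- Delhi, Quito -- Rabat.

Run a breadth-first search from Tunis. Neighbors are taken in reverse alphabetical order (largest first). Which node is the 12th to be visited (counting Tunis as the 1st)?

Visit Tunis; enqueue Rabat, Quito, Manila, Doha, Delhi, Bern → queue [Rabat, Quito, Manila, Doha, Delhi, Bern]
Visit Rabat; enqueue Vilnius, Dubai → queue [Quito, Manila, Doha, Delhi, Bern, Vilnius, Dubai]
Visit Quito; enqueue Perth → queue [Manila, Doha, Delhi, Bern, Vilnius, Dubai, Perth]
Visit Manila; enqueue Tokyo → queue [Doha, Delhi, Bern, Vilnius, Dubai, Perth, Tokyo]
Visit Doha; enqueue Milan, Cairo, Bogota → queue [Delhi, Bern, Vilnius, Dubai, Perth, Tokyo, Milan, Cairo, Bogota]
Visit Delhi → queue [Bern, Vilnius, Dubai, Perth, Tokyo, Milan, Cairo, Bogota]
Visit Bern → queue [Vilnius, Dubai, Perth, Tokyo, Milan, Cairo, Bogota]
Visit Vilnius → queue [Dubai, Perth, Tokyo, Milan, Cairo, Bogota]
Visit Dubai; enqueue Minsk → queue [Perth, Tokyo, Milan, Cairo, Bogota, Minsk]
Visit Perth → queue [Tokyo, Milan, Cairo, Bogota, Minsk]
Visit Tokyo → queue [Milan, Cairo, Bogota, Minsk]
Visit Milan; enqueue Accra → queue [Cairo, Bogota, Minsk, Accra]
Visit Cairo → queue [Bogota, Minsk, Accra]
Visit Bogota → queue [Minsk, Accra]
Visit Minsk → queue [Accra]
Visit Accra → queue []

Visit order: Tunis, Rabat, Quito, Manila, Doha, Delhi, Bern, Vilnius, Dubai, Perth, Tokyo, Milan, Cairo, Bogota, Minsk, Accra

Milan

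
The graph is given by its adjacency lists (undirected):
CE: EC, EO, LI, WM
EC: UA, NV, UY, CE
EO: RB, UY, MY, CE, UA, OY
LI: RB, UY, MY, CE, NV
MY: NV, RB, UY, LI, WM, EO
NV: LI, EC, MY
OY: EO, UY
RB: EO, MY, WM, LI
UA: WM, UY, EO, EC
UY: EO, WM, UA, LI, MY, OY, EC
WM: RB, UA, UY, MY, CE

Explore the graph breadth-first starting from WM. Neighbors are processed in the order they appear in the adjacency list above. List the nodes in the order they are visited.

Visit WM; enqueue RB, UA, UY, MY, CE → queue [RB, UA, UY, MY, CE]
Visit RB; enqueue EO, LI → queue [UA, UY, MY, CE, EO, LI]
Visit UA; enqueue EC → queue [UY, MY, CE, EO, LI, EC]
Visit UY; enqueue OY → queue [MY, CE, EO, LI, EC, OY]
Visit MY; enqueue NV → queue [CE, EO, LI, EC, OY, NV]
Visit CE → queue [EO, LI, EC, OY, NV]
Visit EO → queue [LI, EC, OY, NV]
Visit LI → queue [EC, OY, NV]
Visit EC → queue [OY, NV]
Visit OY → queue [NV]
Visit NV → queue []

WM RB UA UY MY CE EO LI EC OY NV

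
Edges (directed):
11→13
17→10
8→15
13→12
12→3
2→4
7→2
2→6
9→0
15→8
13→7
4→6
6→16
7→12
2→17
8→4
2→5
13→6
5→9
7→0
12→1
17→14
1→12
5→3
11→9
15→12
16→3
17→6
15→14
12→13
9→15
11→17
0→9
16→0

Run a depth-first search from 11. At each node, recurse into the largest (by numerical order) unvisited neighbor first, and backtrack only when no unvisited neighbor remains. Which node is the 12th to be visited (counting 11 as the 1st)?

13

Visit 11
11 → 17
17 → 14
17 → 10
17 → 6
6 → 16
16 → 3
16 → 0
0 → 9
9 → 15
15 → 12
12 → 13
13 → 7
7 → 2
2 → 5
2 → 4
12 → 1
15 → 8

Visit order: 11, 17, 14, 10, 6, 16, 3, 0, 9, 15, 12, 13, 7, 2, 5, 4, 1, 8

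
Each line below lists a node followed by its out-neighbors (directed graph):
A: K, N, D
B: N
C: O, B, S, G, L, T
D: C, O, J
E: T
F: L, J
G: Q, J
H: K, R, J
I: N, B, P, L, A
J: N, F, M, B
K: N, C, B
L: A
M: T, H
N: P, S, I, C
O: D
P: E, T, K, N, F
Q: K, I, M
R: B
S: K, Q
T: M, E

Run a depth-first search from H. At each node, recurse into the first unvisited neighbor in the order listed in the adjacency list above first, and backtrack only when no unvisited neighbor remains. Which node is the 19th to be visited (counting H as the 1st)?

J

Visit H
H → K
K → N
N → P
P → E
E → T
T → M
P → F
F → L
L → A
A → D
D → C
C → O
C → B
C → S
S → Q
Q → I
C → G
G → J
H → R

Visit order: H, K, N, P, E, T, M, F, L, A, D, C, O, B, S, Q, I, G, J, R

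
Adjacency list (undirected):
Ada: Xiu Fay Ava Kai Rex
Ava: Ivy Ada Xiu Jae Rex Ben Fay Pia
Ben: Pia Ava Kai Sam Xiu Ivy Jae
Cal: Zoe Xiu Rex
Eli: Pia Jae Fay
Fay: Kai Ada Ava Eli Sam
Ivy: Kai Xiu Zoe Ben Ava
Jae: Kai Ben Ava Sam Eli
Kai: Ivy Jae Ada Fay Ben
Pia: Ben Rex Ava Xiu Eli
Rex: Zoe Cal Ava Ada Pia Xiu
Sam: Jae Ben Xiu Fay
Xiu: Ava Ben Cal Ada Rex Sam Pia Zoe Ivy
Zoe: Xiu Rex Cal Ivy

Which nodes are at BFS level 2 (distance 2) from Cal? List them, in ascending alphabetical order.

Level 0: Cal
Level 1: Rex, Xiu, Zoe
Level 2: Ada, Ava, Ben, Ivy, Pia, Sam
Level 3: Eli, Fay, Jae, Kai

Ada, Ava, Ben, Ivy, Pia, Sam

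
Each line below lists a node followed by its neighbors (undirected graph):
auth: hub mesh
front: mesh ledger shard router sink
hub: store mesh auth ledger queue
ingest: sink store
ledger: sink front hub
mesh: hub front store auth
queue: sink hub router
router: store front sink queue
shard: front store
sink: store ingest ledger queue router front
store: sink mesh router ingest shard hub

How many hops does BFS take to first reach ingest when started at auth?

Level 0: auth
Level 1: hub, mesh
Level 2: front, ledger, queue, store
Level 3: ingest, router, shard, sink
ingest first appears at level 3.

3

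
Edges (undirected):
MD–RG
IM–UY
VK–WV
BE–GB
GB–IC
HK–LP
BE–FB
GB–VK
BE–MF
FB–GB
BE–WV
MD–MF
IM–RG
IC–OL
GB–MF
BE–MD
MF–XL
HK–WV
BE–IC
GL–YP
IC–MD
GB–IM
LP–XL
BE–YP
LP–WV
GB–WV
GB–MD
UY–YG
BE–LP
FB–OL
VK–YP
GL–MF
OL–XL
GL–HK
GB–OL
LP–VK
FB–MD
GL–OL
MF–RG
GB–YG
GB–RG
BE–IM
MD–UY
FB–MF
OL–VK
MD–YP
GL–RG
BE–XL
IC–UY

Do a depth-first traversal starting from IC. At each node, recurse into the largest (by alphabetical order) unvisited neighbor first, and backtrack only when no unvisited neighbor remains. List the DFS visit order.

IC, UY, YG, GB, WV, VK, YP, MD, RG, MF, XL, OL, GL, HK, LP, BE, IM, FB

Visit IC
IC → UY
UY → YG
YG → GB
GB → WV
WV → VK
VK → YP
YP → MD
MD → RG
RG → MF
MF → XL
XL → OL
OL → GL
GL → HK
HK → LP
LP → BE
BE → IM
BE → FB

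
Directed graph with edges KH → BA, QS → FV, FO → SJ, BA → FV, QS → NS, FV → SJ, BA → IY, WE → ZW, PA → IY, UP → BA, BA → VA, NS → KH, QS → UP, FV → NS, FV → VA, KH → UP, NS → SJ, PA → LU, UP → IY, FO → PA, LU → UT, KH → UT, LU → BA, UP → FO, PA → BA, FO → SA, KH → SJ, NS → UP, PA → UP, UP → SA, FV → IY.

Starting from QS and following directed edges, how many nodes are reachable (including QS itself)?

14

BFS from QS visits: QS, FV, NS, UP, IY, SJ, VA, KH, BA, FO, SA, UT, PA, LU
Reachable nodes: 14 of 16 total.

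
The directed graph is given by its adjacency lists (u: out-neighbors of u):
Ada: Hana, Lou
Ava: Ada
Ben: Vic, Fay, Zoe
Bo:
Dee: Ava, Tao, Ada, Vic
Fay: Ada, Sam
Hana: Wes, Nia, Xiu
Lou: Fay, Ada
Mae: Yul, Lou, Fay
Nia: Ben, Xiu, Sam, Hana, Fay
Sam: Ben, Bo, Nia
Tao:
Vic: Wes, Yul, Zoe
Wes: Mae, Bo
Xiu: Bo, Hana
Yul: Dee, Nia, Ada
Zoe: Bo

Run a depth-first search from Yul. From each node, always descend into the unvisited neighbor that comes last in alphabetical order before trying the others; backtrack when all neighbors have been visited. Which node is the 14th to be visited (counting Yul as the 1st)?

Ada

Visit Yul
Yul → Nia
Nia → Xiu
Xiu → Hana
Hana → Wes
Wes → Mae
Mae → Lou
Lou → Fay
Fay → Sam
Sam → Bo
Sam → Ben
Ben → Zoe
Ben → Vic
Fay → Ada
Yul → Dee
Dee → Tao
Dee → Ava

Visit order: Yul, Nia, Xiu, Hana, Wes, Mae, Lou, Fay, Sam, Bo, Ben, Zoe, Vic, Ada, Dee, Tao, Ava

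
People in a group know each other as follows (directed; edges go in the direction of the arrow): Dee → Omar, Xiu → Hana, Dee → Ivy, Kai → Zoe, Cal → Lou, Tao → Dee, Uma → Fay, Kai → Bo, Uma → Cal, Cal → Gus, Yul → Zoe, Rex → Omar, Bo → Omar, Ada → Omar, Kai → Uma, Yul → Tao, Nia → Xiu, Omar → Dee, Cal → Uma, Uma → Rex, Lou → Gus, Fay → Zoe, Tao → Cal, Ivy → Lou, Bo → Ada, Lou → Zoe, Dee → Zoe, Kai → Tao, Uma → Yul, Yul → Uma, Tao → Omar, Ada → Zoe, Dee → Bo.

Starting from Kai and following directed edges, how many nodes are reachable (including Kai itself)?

15

BFS from Kai visits: Kai, Bo, Tao, Uma, Zoe, Ada, Omar, Cal, Dee, Fay, Rex, Yul, Gus, Lou, Ivy
Reachable nodes: 15 of 18 total.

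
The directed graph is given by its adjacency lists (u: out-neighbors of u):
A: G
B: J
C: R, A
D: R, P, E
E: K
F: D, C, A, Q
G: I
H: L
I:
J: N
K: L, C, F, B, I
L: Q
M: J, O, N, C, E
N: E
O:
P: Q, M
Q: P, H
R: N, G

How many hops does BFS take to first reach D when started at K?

Level 0: K
Level 1: B, C, F, I, L
Level 2: A, D, J, Q, R
Level 3: E, G, H, N, P
Level 4: M
Level 5: O
D first appears at level 2.

2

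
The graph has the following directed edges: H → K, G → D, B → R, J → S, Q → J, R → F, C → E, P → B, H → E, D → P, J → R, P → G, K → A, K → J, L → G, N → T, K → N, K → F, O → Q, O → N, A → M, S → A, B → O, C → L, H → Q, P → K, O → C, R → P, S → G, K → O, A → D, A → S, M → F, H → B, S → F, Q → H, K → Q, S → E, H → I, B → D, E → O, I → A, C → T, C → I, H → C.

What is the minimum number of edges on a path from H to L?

2

Level 0: H
Level 1: B, C, E, I, K, Q
Level 2: A, D, F, J, L, N, O, R, T
Level 3: G, M, P, S
L first appears at level 2.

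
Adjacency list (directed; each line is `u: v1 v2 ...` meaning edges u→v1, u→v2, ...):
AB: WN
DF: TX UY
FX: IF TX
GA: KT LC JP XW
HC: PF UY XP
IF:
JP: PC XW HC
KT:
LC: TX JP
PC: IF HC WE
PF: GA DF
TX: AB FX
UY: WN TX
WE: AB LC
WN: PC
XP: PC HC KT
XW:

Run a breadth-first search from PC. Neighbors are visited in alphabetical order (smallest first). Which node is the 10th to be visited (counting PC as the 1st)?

DF

Visit PC; enqueue HC, IF, WE → queue [HC, IF, WE]
Visit HC; enqueue PF, UY, XP → queue [IF, WE, PF, UY, XP]
Visit IF → queue [WE, PF, UY, XP]
Visit WE; enqueue AB, LC → queue [PF, UY, XP, AB, LC]
Visit PF; enqueue DF, GA → queue [UY, XP, AB, LC, DF, GA]
Visit UY; enqueue TX, WN → queue [XP, AB, LC, DF, GA, TX, WN]
Visit XP; enqueue KT → queue [AB, LC, DF, GA, TX, WN, KT]
Visit AB → queue [LC, DF, GA, TX, WN, KT]
Visit LC; enqueue JP → queue [DF, GA, TX, WN, KT, JP]
Visit DF → queue [GA, TX, WN, KT, JP]
Visit GA; enqueue XW → queue [TX, WN, KT, JP, XW]
Visit TX; enqueue FX → queue [WN, KT, JP, XW, FX]
Visit WN → queue [KT, JP, XW, FX]
Visit KT → queue [JP, XW, FX]
Visit JP → queue [XW, FX]
Visit XW → queue [FX]
Visit FX → queue []

Visit order: PC, HC, IF, WE, PF, UY, XP, AB, LC, DF, GA, TX, WN, KT, JP, XW, FX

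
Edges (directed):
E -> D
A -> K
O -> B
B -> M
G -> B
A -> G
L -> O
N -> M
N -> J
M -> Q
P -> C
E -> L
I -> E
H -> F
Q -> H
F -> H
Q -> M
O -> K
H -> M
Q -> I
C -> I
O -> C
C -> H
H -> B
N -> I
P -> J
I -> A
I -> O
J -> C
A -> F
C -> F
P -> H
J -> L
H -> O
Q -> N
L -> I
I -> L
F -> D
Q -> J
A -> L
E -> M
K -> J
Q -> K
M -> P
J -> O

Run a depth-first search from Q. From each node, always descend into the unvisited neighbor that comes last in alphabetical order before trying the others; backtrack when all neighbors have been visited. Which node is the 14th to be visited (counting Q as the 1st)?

Visit Q
Q → N
N → M
M → P
P → J
J → O
O → K
O → C
C → I
I → L
I → E
E → D
I → A
A → G
G → B
A → F
F → H

Visit order: Q, N, M, P, J, O, K, C, I, L, E, D, A, G, B, F, H

G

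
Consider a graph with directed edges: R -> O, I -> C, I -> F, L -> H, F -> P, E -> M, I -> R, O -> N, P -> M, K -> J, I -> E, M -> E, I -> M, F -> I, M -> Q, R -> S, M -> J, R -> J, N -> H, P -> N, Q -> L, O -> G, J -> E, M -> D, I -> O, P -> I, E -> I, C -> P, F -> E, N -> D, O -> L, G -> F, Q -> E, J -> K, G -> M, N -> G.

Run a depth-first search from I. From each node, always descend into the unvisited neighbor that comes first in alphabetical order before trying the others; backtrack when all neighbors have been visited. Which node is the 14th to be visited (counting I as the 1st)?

Visit I
I → C
C → P
P → M
M → D
M → E
M → J
J → K
M → Q
Q → L
L → H
P → N
N → G
G → F
I → O
I → R
R → S

Visit order: I, C, P, M, D, E, J, K, Q, L, H, N, G, F, O, R, S

F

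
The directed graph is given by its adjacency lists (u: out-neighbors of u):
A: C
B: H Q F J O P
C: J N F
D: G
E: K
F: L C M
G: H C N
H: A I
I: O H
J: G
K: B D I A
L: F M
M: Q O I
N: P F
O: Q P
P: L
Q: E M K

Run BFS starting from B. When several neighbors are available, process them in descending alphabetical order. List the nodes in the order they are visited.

B → Q → P → O → J → H → F → M → K → E → L → G → I → A → C → D → N

Visit B; enqueue Q, P, O, J, H, F → queue [Q, P, O, J, H, F]
Visit Q; enqueue M, K, E → queue [P, O, J, H, F, M, K, E]
Visit P; enqueue L → queue [O, J, H, F, M, K, E, L]
Visit O → queue [J, H, F, M, K, E, L]
Visit J; enqueue G → queue [H, F, M, K, E, L, G]
Visit H; enqueue I, A → queue [F, M, K, E, L, G, I, A]
Visit F; enqueue C → queue [M, K, E, L, G, I, A, C]
Visit M → queue [K, E, L, G, I, A, C]
Visit K; enqueue D → queue [E, L, G, I, A, C, D]
Visit E → queue [L, G, I, A, C, D]
Visit L → queue [G, I, A, C, D]
Visit G; enqueue N → queue [I, A, C, D, N]
Visit I → queue [A, C, D, N]
Visit A → queue [C, D, N]
Visit C → queue [D, N]
Visit D → queue [N]
Visit N → queue []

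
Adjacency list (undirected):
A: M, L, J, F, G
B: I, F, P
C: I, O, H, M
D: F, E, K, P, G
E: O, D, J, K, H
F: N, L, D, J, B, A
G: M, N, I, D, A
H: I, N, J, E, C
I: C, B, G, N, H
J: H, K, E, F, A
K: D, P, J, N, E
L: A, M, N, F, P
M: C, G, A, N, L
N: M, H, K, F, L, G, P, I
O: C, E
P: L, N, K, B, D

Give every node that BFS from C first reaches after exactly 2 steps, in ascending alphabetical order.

Level 0: C
Level 1: H, I, M, O
Level 2: A, B, E, G, J, L, N
Level 3: D, F, K, P

A, B, E, G, J, L, N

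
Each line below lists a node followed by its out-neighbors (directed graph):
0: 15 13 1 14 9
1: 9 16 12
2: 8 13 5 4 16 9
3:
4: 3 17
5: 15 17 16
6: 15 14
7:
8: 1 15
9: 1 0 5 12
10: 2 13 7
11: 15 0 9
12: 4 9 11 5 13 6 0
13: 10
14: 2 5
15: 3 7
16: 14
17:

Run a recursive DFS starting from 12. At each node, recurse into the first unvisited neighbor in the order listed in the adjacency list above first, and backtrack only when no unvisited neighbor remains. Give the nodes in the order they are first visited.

12 4 3 17 9 1 16 14 2 8 15 7 13 10 5 0 11 6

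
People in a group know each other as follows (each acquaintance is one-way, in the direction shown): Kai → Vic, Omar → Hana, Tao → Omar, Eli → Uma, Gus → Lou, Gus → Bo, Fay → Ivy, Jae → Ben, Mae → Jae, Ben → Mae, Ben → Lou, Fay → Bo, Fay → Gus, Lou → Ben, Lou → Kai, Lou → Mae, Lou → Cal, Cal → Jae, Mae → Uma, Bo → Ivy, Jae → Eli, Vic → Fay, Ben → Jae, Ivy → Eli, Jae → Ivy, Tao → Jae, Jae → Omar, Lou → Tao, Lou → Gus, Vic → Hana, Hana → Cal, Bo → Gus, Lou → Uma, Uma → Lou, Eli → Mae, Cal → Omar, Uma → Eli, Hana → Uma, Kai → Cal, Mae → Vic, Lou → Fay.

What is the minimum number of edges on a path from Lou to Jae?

Level 0: Lou
Level 1: Ben, Cal, Fay, Gus, Kai, Mae, Tao, Uma
Level 2: Bo, Eli, Ivy, Jae, Omar, Vic
Level 3: Hana
Jae first appears at level 2.

2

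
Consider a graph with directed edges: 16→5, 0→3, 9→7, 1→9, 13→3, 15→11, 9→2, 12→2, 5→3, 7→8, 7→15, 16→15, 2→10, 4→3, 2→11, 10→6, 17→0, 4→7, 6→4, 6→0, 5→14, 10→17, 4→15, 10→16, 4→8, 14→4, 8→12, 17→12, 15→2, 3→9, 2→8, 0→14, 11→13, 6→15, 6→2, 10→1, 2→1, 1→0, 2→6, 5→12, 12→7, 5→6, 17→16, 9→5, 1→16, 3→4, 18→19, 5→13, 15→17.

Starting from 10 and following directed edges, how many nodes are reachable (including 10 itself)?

BFS from 10 visits: 10, 1, 6, 16, 17, 0, 9, 2, 4, 15, 5, 12, 3, 14, 7, 8, 11, 13
Reachable nodes: 18 of 20 total.

18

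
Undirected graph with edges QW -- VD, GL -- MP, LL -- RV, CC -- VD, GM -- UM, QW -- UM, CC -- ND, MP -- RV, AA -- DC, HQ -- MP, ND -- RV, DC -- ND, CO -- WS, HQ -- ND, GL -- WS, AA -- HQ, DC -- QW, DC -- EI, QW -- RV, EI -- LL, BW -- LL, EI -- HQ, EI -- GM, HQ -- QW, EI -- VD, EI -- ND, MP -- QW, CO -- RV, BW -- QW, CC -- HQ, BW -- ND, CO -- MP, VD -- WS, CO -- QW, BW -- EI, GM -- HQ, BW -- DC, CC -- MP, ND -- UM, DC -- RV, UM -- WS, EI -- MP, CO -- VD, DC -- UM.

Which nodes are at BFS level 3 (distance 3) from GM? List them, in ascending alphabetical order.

Level 0: GM
Level 1: EI, HQ, UM
Level 2: AA, BW, CC, DC, LL, MP, ND, QW, VD, WS
Level 3: CO, GL, RV

CO, GL, RV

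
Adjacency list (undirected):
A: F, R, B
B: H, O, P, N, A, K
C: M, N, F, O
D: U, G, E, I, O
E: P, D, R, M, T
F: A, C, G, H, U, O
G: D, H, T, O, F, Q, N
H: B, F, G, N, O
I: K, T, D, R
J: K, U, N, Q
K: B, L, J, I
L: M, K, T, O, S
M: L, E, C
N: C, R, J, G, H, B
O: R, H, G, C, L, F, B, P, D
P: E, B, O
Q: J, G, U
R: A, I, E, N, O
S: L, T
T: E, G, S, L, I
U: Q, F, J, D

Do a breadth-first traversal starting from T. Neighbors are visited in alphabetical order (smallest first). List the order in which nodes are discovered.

T, E, G, I, L, S, D, M, P, R, F, H, N, O, Q, K, U, C, B, A, J

Visit T; enqueue E, G, I, L, S → queue [E, G, I, L, S]
Visit E; enqueue D, M, P, R → queue [G, I, L, S, D, M, P, R]
Visit G; enqueue F, H, N, O, Q → queue [I, L, S, D, M, P, R, F, H, N, O, Q]
Visit I; enqueue K → queue [L, S, D, M, P, R, F, H, N, O, Q, K]
Visit L → queue [S, D, M, P, R, F, H, N, O, Q, K]
Visit S → queue [D, M, P, R, F, H, N, O, Q, K]
Visit D; enqueue U → queue [M, P, R, F, H, N, O, Q, K, U]
Visit M; enqueue C → queue [P, R, F, H, N, O, Q, K, U, C]
Visit P; enqueue B → queue [R, F, H, N, O, Q, K, U, C, B]
Visit R; enqueue A → queue [F, H, N, O, Q, K, U, C, B, A]
Visit F → queue [H, N, O, Q, K, U, C, B, A]
Visit H → queue [N, O, Q, K, U, C, B, A]
Visit N; enqueue J → queue [O, Q, K, U, C, B, A, J]
Visit O → queue [Q, K, U, C, B, A, J]
Visit Q → queue [K, U, C, B, A, J]
Visit K → queue [U, C, B, A, J]
Visit U → queue [C, B, A, J]
Visit C → queue [B, A, J]
Visit B → queue [A, J]
Visit A → queue [J]
Visit J → queue []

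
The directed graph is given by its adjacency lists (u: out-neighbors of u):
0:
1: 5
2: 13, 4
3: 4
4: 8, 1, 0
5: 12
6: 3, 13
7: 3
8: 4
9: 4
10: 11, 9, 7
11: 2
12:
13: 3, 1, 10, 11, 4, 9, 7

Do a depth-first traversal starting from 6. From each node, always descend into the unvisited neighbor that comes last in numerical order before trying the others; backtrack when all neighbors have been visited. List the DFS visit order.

Visit 6
6 → 13
13 → 11
11 → 2
2 → 4
4 → 8
4 → 1
1 → 5
5 → 12
4 → 0
13 → 10
10 → 9
10 → 7
7 → 3

6, 13, 11, 2, 4, 8, 1, 5, 12, 0, 10, 9, 7, 3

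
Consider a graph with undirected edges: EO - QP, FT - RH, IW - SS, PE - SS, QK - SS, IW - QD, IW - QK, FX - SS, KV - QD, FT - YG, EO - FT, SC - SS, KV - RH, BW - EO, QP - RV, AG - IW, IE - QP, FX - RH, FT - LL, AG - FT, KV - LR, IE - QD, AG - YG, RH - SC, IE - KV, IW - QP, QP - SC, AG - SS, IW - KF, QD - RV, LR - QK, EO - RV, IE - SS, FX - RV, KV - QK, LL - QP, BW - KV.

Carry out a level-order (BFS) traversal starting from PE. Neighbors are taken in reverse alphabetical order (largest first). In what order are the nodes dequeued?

Visit PE; enqueue SS → queue [SS]
Visit SS; enqueue SC, QK, IW, IE, FX, AG → queue [SC, QK, IW, IE, FX, AG]
Visit SC; enqueue RH, QP → queue [QK, IW, IE, FX, AG, RH, QP]
Visit QK; enqueue LR, KV → queue [IW, IE, FX, AG, RH, QP, LR, KV]
Visit IW; enqueue QD, KF → queue [IE, FX, AG, RH, QP, LR, KV, QD, KF]
Visit IE → queue [FX, AG, RH, QP, LR, KV, QD, KF]
Visit FX; enqueue RV → queue [AG, RH, QP, LR, KV, QD, KF, RV]
Visit AG; enqueue YG, FT → queue [RH, QP, LR, KV, QD, KF, RV, YG, FT]
Visit RH → queue [QP, LR, KV, QD, KF, RV, YG, FT]
Visit QP; enqueue LL, EO → queue [LR, KV, QD, KF, RV, YG, FT, LL, EO]
Visit LR → queue [KV, QD, KF, RV, YG, FT, LL, EO]
Visit KV; enqueue BW → queue [QD, KF, RV, YG, FT, LL, EO, BW]
Visit QD → queue [KF, RV, YG, FT, LL, EO, BW]
Visit KF → queue [RV, YG, FT, LL, EO, BW]
Visit RV → queue [YG, FT, LL, EO, BW]
Visit YG → queue [FT, LL, EO, BW]
Visit FT → queue [LL, EO, BW]
Visit LL → queue [EO, BW]
Visit EO → queue [BW]
Visit BW → queue []

PE -> SS -> SC -> QK -> IW -> IE -> FX -> AG -> RH -> QP -> LR -> KV -> QD -> KF -> RV -> YG -> FT -> LL -> EO -> BW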